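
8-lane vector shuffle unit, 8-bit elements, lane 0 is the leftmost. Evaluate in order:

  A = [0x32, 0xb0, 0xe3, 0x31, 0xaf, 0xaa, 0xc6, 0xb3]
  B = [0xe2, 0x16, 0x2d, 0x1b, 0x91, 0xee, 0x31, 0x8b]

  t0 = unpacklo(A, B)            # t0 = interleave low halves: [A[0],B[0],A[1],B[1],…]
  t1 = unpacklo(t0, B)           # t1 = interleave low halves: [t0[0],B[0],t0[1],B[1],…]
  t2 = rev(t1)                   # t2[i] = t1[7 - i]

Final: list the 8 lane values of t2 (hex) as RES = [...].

RES = [ 0x1b  0x16  0x2d  0xb0  0x16  0xe2  0xe2  0x32 ]

t0 = [0x32, 0xe2, 0xb0, 0x16, 0xe3, 0x2d, 0x31, 0x1b]
t1 = [0x32, 0xe2, 0xe2, 0x16, 0xb0, 0x2d, 0x16, 0x1b]
t2 = [0x1b, 0x16, 0x2d, 0xb0, 0x16, 0xe2, 0xe2, 0x32]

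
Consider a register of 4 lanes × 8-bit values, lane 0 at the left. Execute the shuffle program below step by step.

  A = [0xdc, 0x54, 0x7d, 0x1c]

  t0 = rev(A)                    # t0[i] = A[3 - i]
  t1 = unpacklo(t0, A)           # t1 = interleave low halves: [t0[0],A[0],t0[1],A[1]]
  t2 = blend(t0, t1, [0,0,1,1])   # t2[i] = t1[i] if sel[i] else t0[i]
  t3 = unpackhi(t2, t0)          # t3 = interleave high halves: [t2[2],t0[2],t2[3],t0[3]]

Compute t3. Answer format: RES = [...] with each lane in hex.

t0 = [0x1c, 0x7d, 0x54, 0xdc]
t1 = [0x1c, 0xdc, 0x7d, 0x54]
t2 = [0x1c, 0x7d, 0x7d, 0x54]
t3 = [0x7d, 0x54, 0x54, 0xdc]

RES = [0x7d, 0x54, 0x54, 0xdc]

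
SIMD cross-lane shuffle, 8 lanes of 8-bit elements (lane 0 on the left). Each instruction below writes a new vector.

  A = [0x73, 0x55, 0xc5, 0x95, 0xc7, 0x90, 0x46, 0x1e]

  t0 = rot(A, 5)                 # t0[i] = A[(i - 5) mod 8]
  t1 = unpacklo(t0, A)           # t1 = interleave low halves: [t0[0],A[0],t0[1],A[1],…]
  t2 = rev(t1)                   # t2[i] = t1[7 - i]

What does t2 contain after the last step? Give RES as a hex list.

RES = [0x95, 0x46, 0xc5, 0x90, 0x55, 0xc7, 0x73, 0x95]

→ t0 |95|c7|90|46|1e|73|55|c5|
→ t1 |95|73|c7|55|90|c5|46|95|
→ t2 |95|46|c5|90|55|c7|73|95|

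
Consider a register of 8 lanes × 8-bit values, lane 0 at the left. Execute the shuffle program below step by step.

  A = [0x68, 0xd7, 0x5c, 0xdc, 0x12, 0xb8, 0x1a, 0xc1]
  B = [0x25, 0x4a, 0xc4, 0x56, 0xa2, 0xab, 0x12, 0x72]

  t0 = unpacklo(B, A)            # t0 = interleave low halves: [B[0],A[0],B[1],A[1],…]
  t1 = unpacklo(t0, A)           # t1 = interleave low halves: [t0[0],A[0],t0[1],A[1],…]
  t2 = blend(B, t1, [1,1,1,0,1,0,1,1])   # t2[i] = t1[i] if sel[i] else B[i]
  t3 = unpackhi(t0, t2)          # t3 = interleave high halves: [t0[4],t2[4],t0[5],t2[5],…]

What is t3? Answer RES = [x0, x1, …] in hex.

RES = [0xc4, 0x4a, 0x5c, 0xab, 0x56, 0xd7, 0xdc, 0xdc]

  t0: 25 68 4a d7 c4 5c 56 dc
  t1: 25 68 68 d7 4a 5c d7 dc
  t2: 25 68 68 56 4a ab d7 dc
  t3: c4 4a 5c ab 56 d7 dc dc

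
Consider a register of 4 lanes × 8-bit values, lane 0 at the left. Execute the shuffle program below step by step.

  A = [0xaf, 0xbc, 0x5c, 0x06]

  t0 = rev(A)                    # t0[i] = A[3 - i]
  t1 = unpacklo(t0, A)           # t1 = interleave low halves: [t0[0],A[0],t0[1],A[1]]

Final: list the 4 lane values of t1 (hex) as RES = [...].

→ t0 |06|5c|bc|af|
→ t1 |06|af|5c|bc|

RES = [0x06, 0xaf, 0x5c, 0xbc]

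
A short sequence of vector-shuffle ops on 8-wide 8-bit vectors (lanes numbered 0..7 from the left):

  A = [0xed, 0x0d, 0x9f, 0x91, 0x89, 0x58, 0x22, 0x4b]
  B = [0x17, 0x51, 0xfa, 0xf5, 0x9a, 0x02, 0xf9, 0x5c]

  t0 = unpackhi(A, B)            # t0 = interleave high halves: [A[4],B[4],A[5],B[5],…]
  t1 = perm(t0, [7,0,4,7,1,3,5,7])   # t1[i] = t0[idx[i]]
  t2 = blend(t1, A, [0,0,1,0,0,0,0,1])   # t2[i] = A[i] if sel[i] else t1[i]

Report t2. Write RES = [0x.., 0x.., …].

→ t0 |89|9a|58|02|22|f9|4b|5c|
→ t1 |5c|89|22|5c|9a|02|f9|5c|
→ t2 |5c|89|9f|5c|9a|02|f9|4b|

RES = [ 0x5c  0x89  0x9f  0x5c  0x9a  0x02  0xf9  0x4b ]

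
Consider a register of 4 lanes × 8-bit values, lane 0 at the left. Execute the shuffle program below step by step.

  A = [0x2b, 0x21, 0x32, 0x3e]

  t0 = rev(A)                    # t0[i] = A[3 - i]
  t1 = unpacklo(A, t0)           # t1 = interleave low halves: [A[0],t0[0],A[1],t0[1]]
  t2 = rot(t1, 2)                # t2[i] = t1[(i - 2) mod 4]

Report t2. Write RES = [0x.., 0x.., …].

→ t0 |3e|32|21|2b|
→ t1 |2b|3e|21|32|
→ t2 |21|32|2b|3e|

RES = [ 0x21  0x32  0x2b  0x3e ]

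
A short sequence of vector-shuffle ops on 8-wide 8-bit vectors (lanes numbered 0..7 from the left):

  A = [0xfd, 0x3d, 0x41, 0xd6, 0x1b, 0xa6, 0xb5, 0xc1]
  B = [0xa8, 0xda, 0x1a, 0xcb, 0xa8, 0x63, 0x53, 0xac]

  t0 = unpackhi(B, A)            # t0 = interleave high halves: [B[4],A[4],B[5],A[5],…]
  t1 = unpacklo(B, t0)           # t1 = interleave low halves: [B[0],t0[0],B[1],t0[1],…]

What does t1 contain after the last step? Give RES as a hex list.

t0 = [0xa8, 0x1b, 0x63, 0xa6, 0x53, 0xb5, 0xac, 0xc1]
t1 = [0xa8, 0xa8, 0xda, 0x1b, 0x1a, 0x63, 0xcb, 0xa6]

RES = [ 0xa8  0xa8  0xda  0x1b  0x1a  0x63  0xcb  0xa6 ]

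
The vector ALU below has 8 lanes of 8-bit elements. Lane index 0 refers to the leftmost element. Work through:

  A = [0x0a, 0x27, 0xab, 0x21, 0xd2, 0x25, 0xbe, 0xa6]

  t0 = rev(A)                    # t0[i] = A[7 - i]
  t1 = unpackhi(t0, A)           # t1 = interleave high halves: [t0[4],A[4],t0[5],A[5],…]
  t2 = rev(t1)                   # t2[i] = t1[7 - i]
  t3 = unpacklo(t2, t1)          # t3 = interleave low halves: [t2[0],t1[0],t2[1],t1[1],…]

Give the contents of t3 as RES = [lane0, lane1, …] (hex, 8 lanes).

  t0: a6 be 25 d2 21 ab 27 0a
  t1: 21 d2 ab 25 27 be 0a a6
  t2: a6 0a be 27 25 ab d2 21
  t3: a6 21 0a d2 be ab 27 25

RES = [0xa6, 0x21, 0x0a, 0xd2, 0xbe, 0xab, 0x27, 0x25]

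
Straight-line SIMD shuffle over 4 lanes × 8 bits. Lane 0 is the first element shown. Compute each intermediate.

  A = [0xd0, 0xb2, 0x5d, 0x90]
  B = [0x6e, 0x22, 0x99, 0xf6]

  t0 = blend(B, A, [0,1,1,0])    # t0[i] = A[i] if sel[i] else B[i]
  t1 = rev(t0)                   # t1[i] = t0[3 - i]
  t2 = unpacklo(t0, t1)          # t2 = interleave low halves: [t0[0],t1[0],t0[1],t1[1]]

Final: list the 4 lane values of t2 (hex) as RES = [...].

→ t0 |6e|b2|5d|f6|
→ t1 |f6|5d|b2|6e|
→ t2 |6e|f6|b2|5d|

RES = [0x6e, 0xf6, 0xb2, 0x5d]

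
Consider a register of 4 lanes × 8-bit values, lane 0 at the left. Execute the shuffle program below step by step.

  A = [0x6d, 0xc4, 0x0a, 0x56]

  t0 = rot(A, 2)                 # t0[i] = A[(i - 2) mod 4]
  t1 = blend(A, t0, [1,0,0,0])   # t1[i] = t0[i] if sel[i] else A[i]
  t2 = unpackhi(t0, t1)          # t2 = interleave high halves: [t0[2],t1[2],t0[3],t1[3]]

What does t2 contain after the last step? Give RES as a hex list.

  t0: 0a 56 6d c4
  t1: 0a c4 0a 56
  t2: 6d 0a c4 56

RES = [0x6d, 0x0a, 0xc4, 0x56]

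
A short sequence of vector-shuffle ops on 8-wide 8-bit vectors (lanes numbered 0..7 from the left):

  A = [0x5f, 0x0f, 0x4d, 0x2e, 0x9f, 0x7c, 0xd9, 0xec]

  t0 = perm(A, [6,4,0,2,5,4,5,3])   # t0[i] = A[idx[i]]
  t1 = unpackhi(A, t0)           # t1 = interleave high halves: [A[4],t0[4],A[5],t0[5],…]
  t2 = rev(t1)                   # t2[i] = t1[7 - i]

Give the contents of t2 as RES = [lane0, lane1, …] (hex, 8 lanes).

RES = [ 0x2e  0xec  0x7c  0xd9  0x9f  0x7c  0x7c  0x9f ]

t0 = [0xd9, 0x9f, 0x5f, 0x4d, 0x7c, 0x9f, 0x7c, 0x2e]
t1 = [0x9f, 0x7c, 0x7c, 0x9f, 0xd9, 0x7c, 0xec, 0x2e]
t2 = [0x2e, 0xec, 0x7c, 0xd9, 0x9f, 0x7c, 0x7c, 0x9f]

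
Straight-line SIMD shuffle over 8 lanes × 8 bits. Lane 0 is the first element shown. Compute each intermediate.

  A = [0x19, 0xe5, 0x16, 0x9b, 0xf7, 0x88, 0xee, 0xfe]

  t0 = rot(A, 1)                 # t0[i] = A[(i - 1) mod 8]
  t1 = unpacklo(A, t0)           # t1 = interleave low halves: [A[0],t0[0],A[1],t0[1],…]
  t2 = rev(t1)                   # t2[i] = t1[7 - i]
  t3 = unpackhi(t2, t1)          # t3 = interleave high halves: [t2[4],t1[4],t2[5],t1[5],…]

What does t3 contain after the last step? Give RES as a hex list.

t0 = [0xfe, 0x19, 0xe5, 0x16, 0x9b, 0xf7, 0x88, 0xee]
t1 = [0x19, 0xfe, 0xe5, 0x19, 0x16, 0xe5, 0x9b, 0x16]
t2 = [0x16, 0x9b, 0xe5, 0x16, 0x19, 0xe5, 0xfe, 0x19]
t3 = [0x19, 0x16, 0xe5, 0xe5, 0xfe, 0x9b, 0x19, 0x16]

RES = [0x19, 0x16, 0xe5, 0xe5, 0xfe, 0x9b, 0x19, 0x16]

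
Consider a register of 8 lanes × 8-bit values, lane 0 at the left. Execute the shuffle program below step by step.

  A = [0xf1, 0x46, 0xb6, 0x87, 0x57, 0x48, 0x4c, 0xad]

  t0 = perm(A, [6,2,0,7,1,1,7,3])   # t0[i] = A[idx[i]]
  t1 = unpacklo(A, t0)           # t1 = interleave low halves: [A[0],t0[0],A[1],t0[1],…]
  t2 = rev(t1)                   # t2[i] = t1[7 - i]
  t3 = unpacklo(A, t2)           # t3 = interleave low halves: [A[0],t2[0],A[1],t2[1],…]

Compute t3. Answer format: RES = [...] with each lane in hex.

→ t0 |4c|b6|f1|ad|46|46|ad|87|
→ t1 |f1|4c|46|b6|b6|f1|87|ad|
→ t2 |ad|87|f1|b6|b6|46|4c|f1|
→ t3 |f1|ad|46|87|b6|f1|87|b6|

RES = [ 0xf1  0xad  0x46  0x87  0xb6  0xf1  0x87  0xb6 ]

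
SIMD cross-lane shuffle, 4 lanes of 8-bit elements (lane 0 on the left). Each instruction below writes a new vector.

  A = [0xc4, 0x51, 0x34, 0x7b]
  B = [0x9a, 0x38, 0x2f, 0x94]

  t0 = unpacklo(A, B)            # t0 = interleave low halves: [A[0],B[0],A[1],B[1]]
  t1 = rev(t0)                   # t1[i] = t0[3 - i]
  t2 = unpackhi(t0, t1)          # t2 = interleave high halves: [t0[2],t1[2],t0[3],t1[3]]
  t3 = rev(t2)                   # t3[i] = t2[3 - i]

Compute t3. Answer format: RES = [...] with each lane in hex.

RES = [0xc4, 0x38, 0x9a, 0x51]

  t0: c4 9a 51 38
  t1: 38 51 9a c4
  t2: 51 9a 38 c4
  t3: c4 38 9a 51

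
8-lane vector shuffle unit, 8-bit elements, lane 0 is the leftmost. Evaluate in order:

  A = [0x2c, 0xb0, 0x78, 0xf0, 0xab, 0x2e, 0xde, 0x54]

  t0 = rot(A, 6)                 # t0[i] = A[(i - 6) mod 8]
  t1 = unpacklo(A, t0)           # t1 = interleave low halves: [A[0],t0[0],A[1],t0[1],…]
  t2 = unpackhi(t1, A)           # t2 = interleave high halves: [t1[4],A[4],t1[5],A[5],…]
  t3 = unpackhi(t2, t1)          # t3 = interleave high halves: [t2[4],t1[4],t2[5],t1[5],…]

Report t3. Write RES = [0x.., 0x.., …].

RES = [0xf0, 0x78, 0xde, 0xab, 0x2e, 0xf0, 0x54, 0x2e]

t0 = [0x78, 0xf0, 0xab, 0x2e, 0xde, 0x54, 0x2c, 0xb0]
t1 = [0x2c, 0x78, 0xb0, 0xf0, 0x78, 0xab, 0xf0, 0x2e]
t2 = [0x78, 0xab, 0xab, 0x2e, 0xf0, 0xde, 0x2e, 0x54]
t3 = [0xf0, 0x78, 0xde, 0xab, 0x2e, 0xf0, 0x54, 0x2e]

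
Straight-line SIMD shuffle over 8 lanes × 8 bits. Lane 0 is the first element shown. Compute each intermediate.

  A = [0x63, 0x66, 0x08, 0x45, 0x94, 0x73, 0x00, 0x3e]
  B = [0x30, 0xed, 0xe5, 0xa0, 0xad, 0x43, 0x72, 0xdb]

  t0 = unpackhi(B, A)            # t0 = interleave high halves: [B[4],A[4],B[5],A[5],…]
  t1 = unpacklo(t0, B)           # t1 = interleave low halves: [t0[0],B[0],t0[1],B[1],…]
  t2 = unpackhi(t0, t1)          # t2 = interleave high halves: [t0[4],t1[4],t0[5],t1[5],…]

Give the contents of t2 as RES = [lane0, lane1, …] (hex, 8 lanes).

RES = [0x72, 0x43, 0x00, 0xe5, 0xdb, 0x73, 0x3e, 0xa0]

→ t0 |ad|94|43|73|72|00|db|3e|
→ t1 |ad|30|94|ed|43|e5|73|a0|
→ t2 |72|43|00|e5|db|73|3e|a0|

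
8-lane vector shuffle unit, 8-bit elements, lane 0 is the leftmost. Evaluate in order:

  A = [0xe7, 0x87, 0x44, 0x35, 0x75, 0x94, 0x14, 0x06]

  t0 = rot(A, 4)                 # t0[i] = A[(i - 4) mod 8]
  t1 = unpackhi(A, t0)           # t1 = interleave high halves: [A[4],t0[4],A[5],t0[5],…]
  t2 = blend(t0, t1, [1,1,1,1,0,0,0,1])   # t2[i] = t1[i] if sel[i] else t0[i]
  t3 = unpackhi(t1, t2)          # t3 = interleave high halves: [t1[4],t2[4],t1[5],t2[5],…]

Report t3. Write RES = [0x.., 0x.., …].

RES = [0x14, 0xe7, 0x44, 0x87, 0x06, 0x44, 0x35, 0x35]

t0 = [0x75, 0x94, 0x14, 0x06, 0xe7, 0x87, 0x44, 0x35]
t1 = [0x75, 0xe7, 0x94, 0x87, 0x14, 0x44, 0x06, 0x35]
t2 = [0x75, 0xe7, 0x94, 0x87, 0xe7, 0x87, 0x44, 0x35]
t3 = [0x14, 0xe7, 0x44, 0x87, 0x06, 0x44, 0x35, 0x35]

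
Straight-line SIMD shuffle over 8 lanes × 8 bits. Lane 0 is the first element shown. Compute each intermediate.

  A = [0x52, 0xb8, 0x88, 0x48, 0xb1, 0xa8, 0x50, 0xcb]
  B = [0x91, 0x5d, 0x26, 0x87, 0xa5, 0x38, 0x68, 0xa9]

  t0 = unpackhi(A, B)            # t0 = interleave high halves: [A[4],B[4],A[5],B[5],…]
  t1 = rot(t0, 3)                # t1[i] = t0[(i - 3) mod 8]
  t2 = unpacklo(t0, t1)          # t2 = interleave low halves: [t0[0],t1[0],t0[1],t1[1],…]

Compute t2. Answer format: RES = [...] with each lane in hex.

RES = [0xb1, 0x68, 0xa5, 0xcb, 0xa8, 0xa9, 0x38, 0xb1]

  t0: b1 a5 a8 38 50 68 cb a9
  t1: 68 cb a9 b1 a5 a8 38 50
  t2: b1 68 a5 cb a8 a9 38 b1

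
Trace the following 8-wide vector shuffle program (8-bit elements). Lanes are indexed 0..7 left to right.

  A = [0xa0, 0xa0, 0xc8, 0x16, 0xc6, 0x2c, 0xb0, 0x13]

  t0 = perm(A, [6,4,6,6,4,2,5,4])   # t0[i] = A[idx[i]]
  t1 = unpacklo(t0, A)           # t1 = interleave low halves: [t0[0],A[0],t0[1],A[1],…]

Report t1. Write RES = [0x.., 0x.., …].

RES = [ 0xb0  0xa0  0xc6  0xa0  0xb0  0xc8  0xb0  0x16 ]

  t0: b0 c6 b0 b0 c6 c8 2c c6
  t1: b0 a0 c6 a0 b0 c8 b0 16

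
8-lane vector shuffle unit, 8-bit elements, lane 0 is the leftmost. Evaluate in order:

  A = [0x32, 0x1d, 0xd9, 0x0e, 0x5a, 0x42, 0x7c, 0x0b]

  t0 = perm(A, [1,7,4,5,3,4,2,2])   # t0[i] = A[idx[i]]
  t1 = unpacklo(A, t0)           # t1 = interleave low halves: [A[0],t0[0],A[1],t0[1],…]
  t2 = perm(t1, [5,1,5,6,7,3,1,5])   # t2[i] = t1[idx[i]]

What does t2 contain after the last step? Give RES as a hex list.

  t0: 1d 0b 5a 42 0e 5a d9 d9
  t1: 32 1d 1d 0b d9 5a 0e 42
  t2: 5a 1d 5a 0e 42 0b 1d 5a

RES = [ 0x5a  0x1d  0x5a  0x0e  0x42  0x0b  0x1d  0x5a ]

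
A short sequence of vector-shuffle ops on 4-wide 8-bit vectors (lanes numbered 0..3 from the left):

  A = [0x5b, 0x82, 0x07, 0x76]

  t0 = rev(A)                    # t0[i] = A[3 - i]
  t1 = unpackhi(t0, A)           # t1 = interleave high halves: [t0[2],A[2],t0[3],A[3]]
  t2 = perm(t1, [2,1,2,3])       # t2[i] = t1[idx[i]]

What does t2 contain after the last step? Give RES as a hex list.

→ t0 |76|07|82|5b|
→ t1 |82|07|5b|76|
→ t2 |5b|07|5b|76|

RES = [ 0x5b  0x07  0x5b  0x76 ]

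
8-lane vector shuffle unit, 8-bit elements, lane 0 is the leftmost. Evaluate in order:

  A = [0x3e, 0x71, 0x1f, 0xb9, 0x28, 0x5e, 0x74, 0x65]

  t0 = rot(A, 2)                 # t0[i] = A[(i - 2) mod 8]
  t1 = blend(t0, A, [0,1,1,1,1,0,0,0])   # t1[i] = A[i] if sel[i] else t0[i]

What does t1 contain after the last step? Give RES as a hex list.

t0 = [0x74, 0x65, 0x3e, 0x71, 0x1f, 0xb9, 0x28, 0x5e]
t1 = [0x74, 0x71, 0x1f, 0xb9, 0x28, 0xb9, 0x28, 0x5e]

RES = [0x74, 0x71, 0x1f, 0xb9, 0x28, 0xb9, 0x28, 0x5e]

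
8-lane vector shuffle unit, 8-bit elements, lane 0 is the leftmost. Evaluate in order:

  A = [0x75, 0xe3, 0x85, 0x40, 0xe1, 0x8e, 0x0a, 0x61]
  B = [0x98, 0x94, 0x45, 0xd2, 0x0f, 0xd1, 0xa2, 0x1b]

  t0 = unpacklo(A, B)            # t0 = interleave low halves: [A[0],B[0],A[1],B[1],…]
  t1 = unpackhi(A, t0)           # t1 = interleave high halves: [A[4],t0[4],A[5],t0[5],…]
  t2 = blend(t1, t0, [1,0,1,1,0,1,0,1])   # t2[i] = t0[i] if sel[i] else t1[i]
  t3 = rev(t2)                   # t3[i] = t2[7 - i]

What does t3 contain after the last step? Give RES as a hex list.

RES = [0xd2, 0x61, 0x45, 0x0a, 0x94, 0xe3, 0x85, 0x75]

  t0: 75 98 e3 94 85 45 40 d2
  t1: e1 85 8e 45 0a 40 61 d2
  t2: 75 85 e3 94 0a 45 61 d2
  t3: d2 61 45 0a 94 e3 85 75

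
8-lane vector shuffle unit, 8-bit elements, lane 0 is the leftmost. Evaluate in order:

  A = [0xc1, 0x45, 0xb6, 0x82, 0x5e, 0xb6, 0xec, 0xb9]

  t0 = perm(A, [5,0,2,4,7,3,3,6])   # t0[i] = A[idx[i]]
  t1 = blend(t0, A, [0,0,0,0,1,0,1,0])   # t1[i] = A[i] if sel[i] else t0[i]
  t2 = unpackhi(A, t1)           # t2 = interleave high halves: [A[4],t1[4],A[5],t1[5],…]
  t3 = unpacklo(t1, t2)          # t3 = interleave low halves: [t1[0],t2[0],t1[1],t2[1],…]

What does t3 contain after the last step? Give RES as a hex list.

RES = [ 0xb6  0x5e  0xc1  0x5e  0xb6  0xb6  0x5e  0x82 ]

  t0: b6 c1 b6 5e b9 82 82 ec
  t1: b6 c1 b6 5e 5e 82 ec ec
  t2: 5e 5e b6 82 ec ec b9 ec
  t3: b6 5e c1 5e b6 b6 5e 82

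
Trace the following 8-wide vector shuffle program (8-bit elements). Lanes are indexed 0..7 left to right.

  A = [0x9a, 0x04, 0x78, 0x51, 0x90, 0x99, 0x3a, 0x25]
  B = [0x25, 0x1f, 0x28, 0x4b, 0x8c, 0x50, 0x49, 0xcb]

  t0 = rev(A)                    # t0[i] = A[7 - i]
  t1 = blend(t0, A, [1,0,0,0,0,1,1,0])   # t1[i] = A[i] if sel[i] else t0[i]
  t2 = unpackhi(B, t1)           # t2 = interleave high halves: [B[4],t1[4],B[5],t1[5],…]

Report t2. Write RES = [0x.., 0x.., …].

t0 = [0x25, 0x3a, 0x99, 0x90, 0x51, 0x78, 0x04, 0x9a]
t1 = [0x9a, 0x3a, 0x99, 0x90, 0x51, 0x99, 0x3a, 0x9a]
t2 = [0x8c, 0x51, 0x50, 0x99, 0x49, 0x3a, 0xcb, 0x9a]

RES = [0x8c, 0x51, 0x50, 0x99, 0x49, 0x3a, 0xcb, 0x9a]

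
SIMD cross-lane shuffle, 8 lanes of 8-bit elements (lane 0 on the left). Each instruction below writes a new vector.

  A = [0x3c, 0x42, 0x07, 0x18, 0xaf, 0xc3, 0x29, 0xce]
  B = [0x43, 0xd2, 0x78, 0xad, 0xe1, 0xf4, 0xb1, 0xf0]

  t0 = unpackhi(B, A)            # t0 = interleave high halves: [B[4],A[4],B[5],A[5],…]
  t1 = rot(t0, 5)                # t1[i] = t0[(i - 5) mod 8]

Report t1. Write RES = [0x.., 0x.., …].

RES = [ 0xc3  0xb1  0x29  0xf0  0xce  0xe1  0xaf  0xf4 ]

→ t0 |e1|af|f4|c3|b1|29|f0|ce|
→ t1 |c3|b1|29|f0|ce|e1|af|f4|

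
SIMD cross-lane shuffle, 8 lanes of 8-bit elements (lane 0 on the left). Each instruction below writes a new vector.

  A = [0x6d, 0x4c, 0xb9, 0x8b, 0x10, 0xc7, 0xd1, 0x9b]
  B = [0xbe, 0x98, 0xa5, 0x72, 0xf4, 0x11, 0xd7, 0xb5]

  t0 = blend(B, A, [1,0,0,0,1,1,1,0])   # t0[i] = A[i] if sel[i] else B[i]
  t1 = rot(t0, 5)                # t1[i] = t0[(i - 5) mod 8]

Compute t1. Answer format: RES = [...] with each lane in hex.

RES = [0x72, 0x10, 0xc7, 0xd1, 0xb5, 0x6d, 0x98, 0xa5]

→ t0 |6d|98|a5|72|10|c7|d1|b5|
→ t1 |72|10|c7|d1|b5|6d|98|a5|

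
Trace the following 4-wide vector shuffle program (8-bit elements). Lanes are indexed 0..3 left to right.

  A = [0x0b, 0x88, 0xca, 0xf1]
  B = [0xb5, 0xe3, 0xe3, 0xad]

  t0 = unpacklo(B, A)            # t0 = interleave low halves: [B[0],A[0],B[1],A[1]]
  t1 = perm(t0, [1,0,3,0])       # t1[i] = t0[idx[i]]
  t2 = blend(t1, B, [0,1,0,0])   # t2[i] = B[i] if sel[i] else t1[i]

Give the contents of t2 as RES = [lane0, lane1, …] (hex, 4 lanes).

RES = [0x0b, 0xe3, 0x88, 0xb5]

  t0: b5 0b e3 88
  t1: 0b b5 88 b5
  t2: 0b e3 88 b5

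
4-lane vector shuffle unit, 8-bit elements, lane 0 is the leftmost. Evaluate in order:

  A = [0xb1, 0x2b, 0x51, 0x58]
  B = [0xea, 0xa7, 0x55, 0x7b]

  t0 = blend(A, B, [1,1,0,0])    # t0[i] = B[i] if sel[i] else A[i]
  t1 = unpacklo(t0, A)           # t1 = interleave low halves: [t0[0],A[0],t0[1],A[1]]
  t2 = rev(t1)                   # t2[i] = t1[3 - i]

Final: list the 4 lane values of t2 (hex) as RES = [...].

RES = [0x2b, 0xa7, 0xb1, 0xea]

  t0: ea a7 51 58
  t1: ea b1 a7 2b
  t2: 2b a7 b1 ea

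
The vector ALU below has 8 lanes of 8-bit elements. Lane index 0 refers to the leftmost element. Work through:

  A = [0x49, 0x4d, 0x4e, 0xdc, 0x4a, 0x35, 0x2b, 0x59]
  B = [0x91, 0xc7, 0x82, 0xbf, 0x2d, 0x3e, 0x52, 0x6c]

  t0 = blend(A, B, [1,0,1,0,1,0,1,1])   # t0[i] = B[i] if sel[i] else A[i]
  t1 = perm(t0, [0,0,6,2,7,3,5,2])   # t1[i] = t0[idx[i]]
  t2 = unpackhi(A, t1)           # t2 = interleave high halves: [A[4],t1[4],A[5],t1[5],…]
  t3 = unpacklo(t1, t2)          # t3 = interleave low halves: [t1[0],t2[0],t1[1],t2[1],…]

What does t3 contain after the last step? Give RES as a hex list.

→ t0 |91|4d|82|dc|2d|35|52|6c|
→ t1 |91|91|52|82|6c|dc|35|82|
→ t2 |4a|6c|35|dc|2b|35|59|82|
→ t3 |91|4a|91|6c|52|35|82|dc|

RES = [0x91, 0x4a, 0x91, 0x6c, 0x52, 0x35, 0x82, 0xdc]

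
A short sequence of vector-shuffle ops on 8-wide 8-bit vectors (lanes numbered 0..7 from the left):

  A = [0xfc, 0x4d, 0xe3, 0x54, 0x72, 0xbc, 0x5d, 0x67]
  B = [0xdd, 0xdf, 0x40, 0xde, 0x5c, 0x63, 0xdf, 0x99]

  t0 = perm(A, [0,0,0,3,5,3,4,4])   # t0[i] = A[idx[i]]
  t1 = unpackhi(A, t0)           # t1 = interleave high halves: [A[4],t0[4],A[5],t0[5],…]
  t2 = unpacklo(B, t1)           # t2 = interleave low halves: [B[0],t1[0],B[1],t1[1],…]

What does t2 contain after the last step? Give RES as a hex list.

RES = [ 0xdd  0x72  0xdf  0xbc  0x40  0xbc  0xde  0x54 ]

  t0: fc fc fc 54 bc 54 72 72
  t1: 72 bc bc 54 5d 72 67 72
  t2: dd 72 df bc 40 bc de 54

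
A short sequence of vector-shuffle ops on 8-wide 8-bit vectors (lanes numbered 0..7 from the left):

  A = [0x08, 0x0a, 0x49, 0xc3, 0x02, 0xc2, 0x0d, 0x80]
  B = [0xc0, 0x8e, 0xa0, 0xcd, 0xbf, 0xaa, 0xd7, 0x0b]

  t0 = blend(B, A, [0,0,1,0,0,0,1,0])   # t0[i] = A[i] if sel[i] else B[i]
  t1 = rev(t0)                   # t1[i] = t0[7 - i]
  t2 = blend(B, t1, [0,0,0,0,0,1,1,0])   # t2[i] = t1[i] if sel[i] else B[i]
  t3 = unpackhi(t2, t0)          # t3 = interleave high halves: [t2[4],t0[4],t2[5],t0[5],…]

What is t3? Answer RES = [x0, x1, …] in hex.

  t0: c0 8e 49 cd bf aa 0d 0b
  t1: 0b 0d aa bf cd 49 8e c0
  t2: c0 8e a0 cd bf 49 8e 0b
  t3: bf bf 49 aa 8e 0d 0b 0b

RES = [0xbf, 0xbf, 0x49, 0xaa, 0x8e, 0x0d, 0x0b, 0x0b]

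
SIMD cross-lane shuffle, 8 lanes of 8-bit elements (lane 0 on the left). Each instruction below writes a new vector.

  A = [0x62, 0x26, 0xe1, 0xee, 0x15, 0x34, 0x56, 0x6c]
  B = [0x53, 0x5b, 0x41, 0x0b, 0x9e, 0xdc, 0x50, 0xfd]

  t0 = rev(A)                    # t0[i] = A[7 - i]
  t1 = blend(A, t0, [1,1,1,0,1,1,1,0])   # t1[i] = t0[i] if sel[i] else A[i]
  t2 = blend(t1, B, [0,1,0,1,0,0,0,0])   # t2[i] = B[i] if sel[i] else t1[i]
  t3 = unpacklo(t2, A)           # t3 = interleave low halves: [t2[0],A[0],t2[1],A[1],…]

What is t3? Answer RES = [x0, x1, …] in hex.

  t0: 6c 56 34 15 ee e1 26 62
  t1: 6c 56 34 ee ee e1 26 6c
  t2: 6c 5b 34 0b ee e1 26 6c
  t3: 6c 62 5b 26 34 e1 0b ee

RES = [0x6c, 0x62, 0x5b, 0x26, 0x34, 0xe1, 0x0b, 0xee]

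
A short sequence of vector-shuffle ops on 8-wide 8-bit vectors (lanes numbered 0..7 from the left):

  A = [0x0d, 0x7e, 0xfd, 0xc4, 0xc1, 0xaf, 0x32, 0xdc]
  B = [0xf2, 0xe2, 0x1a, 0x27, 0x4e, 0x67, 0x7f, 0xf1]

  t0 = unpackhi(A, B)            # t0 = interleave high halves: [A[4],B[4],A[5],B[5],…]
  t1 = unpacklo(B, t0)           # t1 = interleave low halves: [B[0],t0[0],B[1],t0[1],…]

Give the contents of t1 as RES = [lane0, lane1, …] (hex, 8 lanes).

t0 = [0xc1, 0x4e, 0xaf, 0x67, 0x32, 0x7f, 0xdc, 0xf1]
t1 = [0xf2, 0xc1, 0xe2, 0x4e, 0x1a, 0xaf, 0x27, 0x67]

RES = [0xf2, 0xc1, 0xe2, 0x4e, 0x1a, 0xaf, 0x27, 0x67]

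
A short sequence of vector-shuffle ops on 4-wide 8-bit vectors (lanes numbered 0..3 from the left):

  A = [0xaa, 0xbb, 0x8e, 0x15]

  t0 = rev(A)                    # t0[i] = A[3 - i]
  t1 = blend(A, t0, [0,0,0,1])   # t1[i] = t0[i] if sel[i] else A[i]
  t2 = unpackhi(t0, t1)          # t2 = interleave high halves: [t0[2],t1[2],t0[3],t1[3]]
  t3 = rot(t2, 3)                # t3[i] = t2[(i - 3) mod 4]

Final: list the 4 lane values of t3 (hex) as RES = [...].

t0 = [0x15, 0x8e, 0xbb, 0xaa]
t1 = [0xaa, 0xbb, 0x8e, 0xaa]
t2 = [0xbb, 0x8e, 0xaa, 0xaa]
t3 = [0x8e, 0xaa, 0xaa, 0xbb]

RES = [0x8e, 0xaa, 0xaa, 0xbb]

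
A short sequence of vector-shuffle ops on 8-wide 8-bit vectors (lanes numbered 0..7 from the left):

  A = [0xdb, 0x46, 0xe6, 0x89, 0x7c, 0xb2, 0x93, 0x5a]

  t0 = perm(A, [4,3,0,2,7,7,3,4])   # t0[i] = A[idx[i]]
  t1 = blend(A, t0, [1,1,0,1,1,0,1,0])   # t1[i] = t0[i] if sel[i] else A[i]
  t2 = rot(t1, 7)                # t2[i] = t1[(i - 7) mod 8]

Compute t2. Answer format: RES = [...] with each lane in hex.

t0 = [0x7c, 0x89, 0xdb, 0xe6, 0x5a, 0x5a, 0x89, 0x7c]
t1 = [0x7c, 0x89, 0xe6, 0xe6, 0x5a, 0xb2, 0x89, 0x5a]
t2 = [0x89, 0xe6, 0xe6, 0x5a, 0xb2, 0x89, 0x5a, 0x7c]

RES = [0x89, 0xe6, 0xe6, 0x5a, 0xb2, 0x89, 0x5a, 0x7c]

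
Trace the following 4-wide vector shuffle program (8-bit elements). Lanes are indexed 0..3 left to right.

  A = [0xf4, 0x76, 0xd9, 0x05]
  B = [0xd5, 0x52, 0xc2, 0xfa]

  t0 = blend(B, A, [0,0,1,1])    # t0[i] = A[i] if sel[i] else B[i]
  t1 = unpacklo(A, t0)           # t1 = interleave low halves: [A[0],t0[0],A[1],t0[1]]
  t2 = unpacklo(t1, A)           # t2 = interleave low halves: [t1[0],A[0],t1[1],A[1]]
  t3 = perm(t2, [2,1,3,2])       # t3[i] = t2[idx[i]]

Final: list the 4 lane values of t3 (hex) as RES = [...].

RES = [0xd5, 0xf4, 0x76, 0xd5]

  t0: d5 52 d9 05
  t1: f4 d5 76 52
  t2: f4 f4 d5 76
  t3: d5 f4 76 d5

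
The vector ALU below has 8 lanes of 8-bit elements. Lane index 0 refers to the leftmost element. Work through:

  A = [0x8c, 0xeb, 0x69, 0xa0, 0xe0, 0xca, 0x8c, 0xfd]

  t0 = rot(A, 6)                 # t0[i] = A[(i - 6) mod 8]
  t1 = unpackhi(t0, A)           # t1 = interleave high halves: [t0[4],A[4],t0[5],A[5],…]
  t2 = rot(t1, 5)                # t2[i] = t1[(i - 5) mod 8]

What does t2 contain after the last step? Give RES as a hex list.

  t0: 69 a0 e0 ca 8c fd 8c eb
  t1: 8c e0 fd ca 8c 8c eb fd
  t2: ca 8c 8c eb fd 8c e0 fd

RES = [ 0xca  0x8c  0x8c  0xeb  0xfd  0x8c  0xe0  0xfd ]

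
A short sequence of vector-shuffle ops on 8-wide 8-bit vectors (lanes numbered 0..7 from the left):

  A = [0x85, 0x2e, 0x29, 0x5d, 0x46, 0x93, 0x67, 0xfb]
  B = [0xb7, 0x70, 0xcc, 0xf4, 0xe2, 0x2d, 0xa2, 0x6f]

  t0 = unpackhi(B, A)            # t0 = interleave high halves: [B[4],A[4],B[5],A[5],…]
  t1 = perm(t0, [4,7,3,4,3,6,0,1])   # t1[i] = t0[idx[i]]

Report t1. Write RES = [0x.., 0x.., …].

RES = [ 0xa2  0xfb  0x93  0xa2  0x93  0x6f  0xe2  0x46 ]

→ t0 |e2|46|2d|93|a2|67|6f|fb|
→ t1 |a2|fb|93|a2|93|6f|e2|46|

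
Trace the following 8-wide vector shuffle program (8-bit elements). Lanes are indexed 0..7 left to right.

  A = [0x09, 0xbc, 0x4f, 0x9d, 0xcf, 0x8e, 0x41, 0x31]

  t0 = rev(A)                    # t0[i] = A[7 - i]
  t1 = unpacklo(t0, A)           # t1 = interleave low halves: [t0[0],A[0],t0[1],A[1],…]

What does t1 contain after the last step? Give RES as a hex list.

RES = [0x31, 0x09, 0x41, 0xbc, 0x8e, 0x4f, 0xcf, 0x9d]

  t0: 31 41 8e cf 9d 4f bc 09
  t1: 31 09 41 bc 8e 4f cf 9d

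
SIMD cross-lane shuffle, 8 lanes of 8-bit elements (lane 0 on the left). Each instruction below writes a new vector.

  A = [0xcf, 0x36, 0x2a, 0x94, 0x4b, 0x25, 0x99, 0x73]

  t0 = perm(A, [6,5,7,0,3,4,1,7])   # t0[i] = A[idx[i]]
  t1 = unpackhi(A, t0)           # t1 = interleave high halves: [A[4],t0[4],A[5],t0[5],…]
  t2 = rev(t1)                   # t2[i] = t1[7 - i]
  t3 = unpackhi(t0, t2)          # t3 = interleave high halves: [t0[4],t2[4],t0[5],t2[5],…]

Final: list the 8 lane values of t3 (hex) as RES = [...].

→ t0 |99|25|73|cf|94|4b|36|73|
→ t1 |4b|94|25|4b|99|36|73|73|
→ t2 |73|73|36|99|4b|25|94|4b|
→ t3 |94|4b|4b|25|36|94|73|4b|

RES = [ 0x94  0x4b  0x4b  0x25  0x36  0x94  0x73  0x4b ]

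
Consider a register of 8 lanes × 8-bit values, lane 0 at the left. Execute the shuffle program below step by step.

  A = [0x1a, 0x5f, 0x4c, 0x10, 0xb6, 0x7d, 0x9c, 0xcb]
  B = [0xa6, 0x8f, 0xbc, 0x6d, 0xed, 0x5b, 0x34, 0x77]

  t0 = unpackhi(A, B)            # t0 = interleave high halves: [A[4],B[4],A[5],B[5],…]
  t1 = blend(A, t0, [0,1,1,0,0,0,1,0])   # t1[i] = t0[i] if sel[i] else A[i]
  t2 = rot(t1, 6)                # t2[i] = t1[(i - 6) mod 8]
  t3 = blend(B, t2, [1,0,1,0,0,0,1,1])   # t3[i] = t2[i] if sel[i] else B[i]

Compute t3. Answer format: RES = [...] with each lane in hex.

  t0: b6 ed 7d 5b 9c 34 cb 77
  t1: 1a ed 7d 10 b6 7d cb cb
  t2: 7d 10 b6 7d cb cb 1a ed
  t3: 7d 8f b6 6d ed 5b 1a ed

RES = [0x7d, 0x8f, 0xb6, 0x6d, 0xed, 0x5b, 0x1a, 0xed]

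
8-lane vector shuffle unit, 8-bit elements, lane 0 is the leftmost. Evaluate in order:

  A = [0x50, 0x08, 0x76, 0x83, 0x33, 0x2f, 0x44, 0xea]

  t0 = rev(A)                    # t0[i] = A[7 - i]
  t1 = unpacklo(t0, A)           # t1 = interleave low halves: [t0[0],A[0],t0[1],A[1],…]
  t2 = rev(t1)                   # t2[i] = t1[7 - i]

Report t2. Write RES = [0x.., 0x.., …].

t0 = [0xea, 0x44, 0x2f, 0x33, 0x83, 0x76, 0x08, 0x50]
t1 = [0xea, 0x50, 0x44, 0x08, 0x2f, 0x76, 0x33, 0x83]
t2 = [0x83, 0x33, 0x76, 0x2f, 0x08, 0x44, 0x50, 0xea]

RES = [ 0x83  0x33  0x76  0x2f  0x08  0x44  0x50  0xea ]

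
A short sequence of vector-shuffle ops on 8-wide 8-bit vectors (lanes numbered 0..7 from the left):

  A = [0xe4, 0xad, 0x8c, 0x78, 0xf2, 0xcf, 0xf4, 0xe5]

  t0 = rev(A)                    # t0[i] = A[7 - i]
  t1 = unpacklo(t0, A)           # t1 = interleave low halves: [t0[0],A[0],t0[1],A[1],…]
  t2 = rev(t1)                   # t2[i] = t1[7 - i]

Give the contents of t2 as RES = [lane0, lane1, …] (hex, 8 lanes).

t0 = [0xe5, 0xf4, 0xcf, 0xf2, 0x78, 0x8c, 0xad, 0xe4]
t1 = [0xe5, 0xe4, 0xf4, 0xad, 0xcf, 0x8c, 0xf2, 0x78]
t2 = [0x78, 0xf2, 0x8c, 0xcf, 0xad, 0xf4, 0xe4, 0xe5]

RES = [0x78, 0xf2, 0x8c, 0xcf, 0xad, 0xf4, 0xe4, 0xe5]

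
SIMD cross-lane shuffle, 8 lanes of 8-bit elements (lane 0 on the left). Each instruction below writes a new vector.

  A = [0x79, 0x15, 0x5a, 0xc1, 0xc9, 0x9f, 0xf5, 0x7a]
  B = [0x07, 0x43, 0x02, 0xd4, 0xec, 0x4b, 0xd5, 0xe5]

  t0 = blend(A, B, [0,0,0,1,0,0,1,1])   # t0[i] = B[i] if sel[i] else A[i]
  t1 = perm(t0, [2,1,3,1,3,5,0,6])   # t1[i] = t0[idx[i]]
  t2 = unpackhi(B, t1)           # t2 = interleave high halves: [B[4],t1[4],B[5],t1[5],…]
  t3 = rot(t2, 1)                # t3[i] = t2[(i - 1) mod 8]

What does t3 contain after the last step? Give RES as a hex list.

RES = [ 0xd5  0xec  0xd4  0x4b  0x9f  0xd5  0x79  0xe5 ]

t0 = [0x79, 0x15, 0x5a, 0xd4, 0xc9, 0x9f, 0xd5, 0xe5]
t1 = [0x5a, 0x15, 0xd4, 0x15, 0xd4, 0x9f, 0x79, 0xd5]
t2 = [0xec, 0xd4, 0x4b, 0x9f, 0xd5, 0x79, 0xe5, 0xd5]
t3 = [0xd5, 0xec, 0xd4, 0x4b, 0x9f, 0xd5, 0x79, 0xe5]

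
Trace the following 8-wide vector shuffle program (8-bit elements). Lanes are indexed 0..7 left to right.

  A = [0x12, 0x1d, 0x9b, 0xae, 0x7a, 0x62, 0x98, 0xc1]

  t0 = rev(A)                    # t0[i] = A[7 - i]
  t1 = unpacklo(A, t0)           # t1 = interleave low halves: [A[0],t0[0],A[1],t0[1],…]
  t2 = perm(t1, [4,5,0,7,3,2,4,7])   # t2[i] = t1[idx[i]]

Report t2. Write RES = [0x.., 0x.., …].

t0 = [0xc1, 0x98, 0x62, 0x7a, 0xae, 0x9b, 0x1d, 0x12]
t1 = [0x12, 0xc1, 0x1d, 0x98, 0x9b, 0x62, 0xae, 0x7a]
t2 = [0x9b, 0x62, 0x12, 0x7a, 0x98, 0x1d, 0x9b, 0x7a]

RES = [ 0x9b  0x62  0x12  0x7a  0x98  0x1d  0x9b  0x7a ]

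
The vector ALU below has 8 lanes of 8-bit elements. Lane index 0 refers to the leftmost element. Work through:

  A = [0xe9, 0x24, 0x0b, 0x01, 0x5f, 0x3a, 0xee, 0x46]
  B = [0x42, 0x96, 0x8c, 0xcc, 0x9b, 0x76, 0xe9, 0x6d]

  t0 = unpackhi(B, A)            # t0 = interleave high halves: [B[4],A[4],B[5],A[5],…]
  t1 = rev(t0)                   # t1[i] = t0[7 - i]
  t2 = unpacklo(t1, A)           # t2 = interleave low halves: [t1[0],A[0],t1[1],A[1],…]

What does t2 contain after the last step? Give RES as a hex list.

RES = [ 0x46  0xe9  0x6d  0x24  0xee  0x0b  0xe9  0x01 ]

t0 = [0x9b, 0x5f, 0x76, 0x3a, 0xe9, 0xee, 0x6d, 0x46]
t1 = [0x46, 0x6d, 0xee, 0xe9, 0x3a, 0x76, 0x5f, 0x9b]
t2 = [0x46, 0xe9, 0x6d, 0x24, 0xee, 0x0b, 0xe9, 0x01]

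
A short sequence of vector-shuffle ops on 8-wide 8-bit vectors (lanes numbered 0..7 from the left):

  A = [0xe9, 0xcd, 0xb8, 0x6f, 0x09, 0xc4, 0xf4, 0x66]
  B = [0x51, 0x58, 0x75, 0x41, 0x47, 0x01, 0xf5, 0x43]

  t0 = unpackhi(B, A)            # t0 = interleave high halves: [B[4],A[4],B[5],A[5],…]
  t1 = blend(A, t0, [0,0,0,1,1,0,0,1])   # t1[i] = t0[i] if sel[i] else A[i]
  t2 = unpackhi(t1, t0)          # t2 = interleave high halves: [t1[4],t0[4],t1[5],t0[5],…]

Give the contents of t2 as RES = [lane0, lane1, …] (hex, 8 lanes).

t0 = [0x47, 0x09, 0x01, 0xc4, 0xf5, 0xf4, 0x43, 0x66]
t1 = [0xe9, 0xcd, 0xb8, 0xc4, 0xf5, 0xc4, 0xf4, 0x66]
t2 = [0xf5, 0xf5, 0xc4, 0xf4, 0xf4, 0x43, 0x66, 0x66]

RES = [0xf5, 0xf5, 0xc4, 0xf4, 0xf4, 0x43, 0x66, 0x66]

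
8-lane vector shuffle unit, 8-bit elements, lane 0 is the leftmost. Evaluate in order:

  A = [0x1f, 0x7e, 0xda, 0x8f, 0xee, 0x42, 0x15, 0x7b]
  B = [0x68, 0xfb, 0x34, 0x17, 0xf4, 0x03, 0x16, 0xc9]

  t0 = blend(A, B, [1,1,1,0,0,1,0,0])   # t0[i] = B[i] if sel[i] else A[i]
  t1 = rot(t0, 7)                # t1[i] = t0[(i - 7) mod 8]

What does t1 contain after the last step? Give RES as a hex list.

t0 = [0x68, 0xfb, 0x34, 0x8f, 0xee, 0x03, 0x15, 0x7b]
t1 = [0xfb, 0x34, 0x8f, 0xee, 0x03, 0x15, 0x7b, 0x68]

RES = [0xfb, 0x34, 0x8f, 0xee, 0x03, 0x15, 0x7b, 0x68]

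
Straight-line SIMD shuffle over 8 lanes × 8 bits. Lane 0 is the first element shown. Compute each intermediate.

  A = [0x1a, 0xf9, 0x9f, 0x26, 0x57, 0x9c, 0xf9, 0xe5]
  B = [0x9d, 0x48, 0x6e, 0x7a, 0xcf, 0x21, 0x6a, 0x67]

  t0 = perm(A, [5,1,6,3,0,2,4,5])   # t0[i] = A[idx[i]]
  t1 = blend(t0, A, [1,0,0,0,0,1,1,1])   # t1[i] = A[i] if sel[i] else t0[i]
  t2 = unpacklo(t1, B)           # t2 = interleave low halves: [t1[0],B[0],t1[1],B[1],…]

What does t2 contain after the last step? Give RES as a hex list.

RES = [ 0x1a  0x9d  0xf9  0x48  0xf9  0x6e  0x26  0x7a ]

  t0: 9c f9 f9 26 1a 9f 57 9c
  t1: 1a f9 f9 26 1a 9c f9 e5
  t2: 1a 9d f9 48 f9 6e 26 7a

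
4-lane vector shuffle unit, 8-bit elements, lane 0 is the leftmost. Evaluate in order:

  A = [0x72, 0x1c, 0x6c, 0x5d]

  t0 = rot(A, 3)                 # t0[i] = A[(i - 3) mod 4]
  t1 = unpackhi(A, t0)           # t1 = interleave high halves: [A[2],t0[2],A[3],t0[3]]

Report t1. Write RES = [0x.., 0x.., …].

RES = [ 0x6c  0x5d  0x5d  0x72 ]

t0 = [0x1c, 0x6c, 0x5d, 0x72]
t1 = [0x6c, 0x5d, 0x5d, 0x72]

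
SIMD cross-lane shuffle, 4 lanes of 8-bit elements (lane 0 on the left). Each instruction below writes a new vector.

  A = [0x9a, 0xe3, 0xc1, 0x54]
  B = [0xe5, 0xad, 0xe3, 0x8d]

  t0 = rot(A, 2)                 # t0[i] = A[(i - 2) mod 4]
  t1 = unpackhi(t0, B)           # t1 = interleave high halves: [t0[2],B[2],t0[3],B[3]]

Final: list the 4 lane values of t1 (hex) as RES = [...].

RES = [0x9a, 0xe3, 0xe3, 0x8d]

t0 = [0xc1, 0x54, 0x9a, 0xe3]
t1 = [0x9a, 0xe3, 0xe3, 0x8d]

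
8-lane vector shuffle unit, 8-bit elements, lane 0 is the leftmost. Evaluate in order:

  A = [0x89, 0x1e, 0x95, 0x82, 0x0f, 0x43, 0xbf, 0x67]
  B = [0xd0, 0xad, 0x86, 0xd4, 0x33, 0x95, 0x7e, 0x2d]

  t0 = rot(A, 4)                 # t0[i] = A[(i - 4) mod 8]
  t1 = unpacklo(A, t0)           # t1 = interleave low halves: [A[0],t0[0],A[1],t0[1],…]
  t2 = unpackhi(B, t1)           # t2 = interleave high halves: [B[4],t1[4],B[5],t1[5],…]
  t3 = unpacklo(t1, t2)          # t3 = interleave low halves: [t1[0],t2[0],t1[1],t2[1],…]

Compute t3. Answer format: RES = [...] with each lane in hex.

t0 = [0x0f, 0x43, 0xbf, 0x67, 0x89, 0x1e, 0x95, 0x82]
t1 = [0x89, 0x0f, 0x1e, 0x43, 0x95, 0xbf, 0x82, 0x67]
t2 = [0x33, 0x95, 0x95, 0xbf, 0x7e, 0x82, 0x2d, 0x67]
t3 = [0x89, 0x33, 0x0f, 0x95, 0x1e, 0x95, 0x43, 0xbf]

RES = [0x89, 0x33, 0x0f, 0x95, 0x1e, 0x95, 0x43, 0xbf]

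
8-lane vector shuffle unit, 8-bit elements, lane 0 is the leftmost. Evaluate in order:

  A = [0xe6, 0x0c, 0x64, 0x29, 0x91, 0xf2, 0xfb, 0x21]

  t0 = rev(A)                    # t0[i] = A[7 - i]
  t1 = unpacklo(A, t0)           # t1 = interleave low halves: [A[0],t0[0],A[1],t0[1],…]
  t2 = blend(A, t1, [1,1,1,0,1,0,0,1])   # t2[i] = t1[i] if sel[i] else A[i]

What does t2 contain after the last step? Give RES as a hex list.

RES = [ 0xe6  0x21  0x0c  0x29  0x64  0xf2  0xfb  0x91 ]

→ t0 |21|fb|f2|91|29|64|0c|e6|
→ t1 |e6|21|0c|fb|64|f2|29|91|
→ t2 |e6|21|0c|29|64|f2|fb|91|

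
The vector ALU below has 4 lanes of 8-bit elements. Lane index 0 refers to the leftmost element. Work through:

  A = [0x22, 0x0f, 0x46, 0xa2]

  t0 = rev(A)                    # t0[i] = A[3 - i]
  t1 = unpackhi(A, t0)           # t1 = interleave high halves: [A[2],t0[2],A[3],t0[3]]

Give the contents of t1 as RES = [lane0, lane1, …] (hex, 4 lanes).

t0 = [0xa2, 0x46, 0x0f, 0x22]
t1 = [0x46, 0x0f, 0xa2, 0x22]

RES = [ 0x46  0x0f  0xa2  0x22 ]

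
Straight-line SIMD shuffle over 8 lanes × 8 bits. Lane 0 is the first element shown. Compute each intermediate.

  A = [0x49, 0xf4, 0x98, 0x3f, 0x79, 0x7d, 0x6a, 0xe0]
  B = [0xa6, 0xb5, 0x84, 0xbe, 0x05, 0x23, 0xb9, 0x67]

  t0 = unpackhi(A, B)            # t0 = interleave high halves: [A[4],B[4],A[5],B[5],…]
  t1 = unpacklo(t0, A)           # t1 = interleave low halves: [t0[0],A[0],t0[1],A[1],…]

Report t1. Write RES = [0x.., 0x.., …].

t0 = [0x79, 0x05, 0x7d, 0x23, 0x6a, 0xb9, 0xe0, 0x67]
t1 = [0x79, 0x49, 0x05, 0xf4, 0x7d, 0x98, 0x23, 0x3f]

RES = [0x79, 0x49, 0x05, 0xf4, 0x7d, 0x98, 0x23, 0x3f]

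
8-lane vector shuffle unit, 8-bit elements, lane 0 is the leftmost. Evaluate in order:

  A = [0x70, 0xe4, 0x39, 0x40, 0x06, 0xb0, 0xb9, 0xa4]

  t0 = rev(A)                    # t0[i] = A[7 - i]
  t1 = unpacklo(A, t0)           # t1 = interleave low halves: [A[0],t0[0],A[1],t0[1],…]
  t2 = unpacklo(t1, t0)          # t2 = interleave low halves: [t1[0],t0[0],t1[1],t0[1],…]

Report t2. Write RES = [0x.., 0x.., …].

RES = [ 0x70  0xa4  0xa4  0xb9  0xe4  0xb0  0xb9  0x06 ]

→ t0 |a4|b9|b0|06|40|39|e4|70|
→ t1 |70|a4|e4|b9|39|b0|40|06|
→ t2 |70|a4|a4|b9|e4|b0|b9|06|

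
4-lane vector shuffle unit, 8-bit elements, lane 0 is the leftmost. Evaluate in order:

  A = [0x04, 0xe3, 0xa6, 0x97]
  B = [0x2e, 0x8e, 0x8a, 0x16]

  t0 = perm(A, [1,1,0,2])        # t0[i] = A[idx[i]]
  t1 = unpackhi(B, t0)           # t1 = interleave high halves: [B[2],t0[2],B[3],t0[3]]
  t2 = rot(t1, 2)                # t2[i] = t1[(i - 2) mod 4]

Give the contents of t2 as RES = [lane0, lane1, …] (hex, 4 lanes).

RES = [0x16, 0xa6, 0x8a, 0x04]

→ t0 |e3|e3|04|a6|
→ t1 |8a|04|16|a6|
→ t2 |16|a6|8a|04|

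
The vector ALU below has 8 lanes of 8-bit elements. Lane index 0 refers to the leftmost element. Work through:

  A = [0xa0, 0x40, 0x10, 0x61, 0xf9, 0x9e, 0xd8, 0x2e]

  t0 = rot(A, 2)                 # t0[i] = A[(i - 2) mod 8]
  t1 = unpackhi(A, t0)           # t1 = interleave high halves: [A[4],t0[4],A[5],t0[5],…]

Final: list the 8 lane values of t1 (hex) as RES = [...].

RES = [ 0xf9  0x10  0x9e  0x61  0xd8  0xf9  0x2e  0x9e ]

  t0: d8 2e a0 40 10 61 f9 9e
  t1: f9 10 9e 61 d8 f9 2e 9e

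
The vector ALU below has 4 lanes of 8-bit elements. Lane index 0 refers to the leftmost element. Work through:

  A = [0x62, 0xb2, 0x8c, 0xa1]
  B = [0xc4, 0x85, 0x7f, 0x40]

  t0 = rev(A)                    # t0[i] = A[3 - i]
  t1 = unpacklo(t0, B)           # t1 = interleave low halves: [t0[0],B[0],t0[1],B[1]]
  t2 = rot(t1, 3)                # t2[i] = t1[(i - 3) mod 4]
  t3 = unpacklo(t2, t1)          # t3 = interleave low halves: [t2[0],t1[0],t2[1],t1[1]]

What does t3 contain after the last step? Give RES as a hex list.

→ t0 |a1|8c|b2|62|
→ t1 |a1|c4|8c|85|
→ t2 |c4|8c|85|a1|
→ t3 |c4|a1|8c|c4|

RES = [ 0xc4  0xa1  0x8c  0xc4 ]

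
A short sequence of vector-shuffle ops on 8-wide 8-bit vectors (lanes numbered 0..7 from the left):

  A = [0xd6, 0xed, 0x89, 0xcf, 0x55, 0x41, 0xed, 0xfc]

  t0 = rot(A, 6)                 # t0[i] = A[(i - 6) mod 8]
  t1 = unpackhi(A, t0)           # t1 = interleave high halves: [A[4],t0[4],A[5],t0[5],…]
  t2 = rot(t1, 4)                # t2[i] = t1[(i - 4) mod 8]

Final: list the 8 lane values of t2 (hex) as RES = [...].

→ t0 |89|cf|55|41|ed|fc|d6|ed|
→ t1 |55|ed|41|fc|ed|d6|fc|ed|
→ t2 |ed|d6|fc|ed|55|ed|41|fc|

RES = [0xed, 0xd6, 0xfc, 0xed, 0x55, 0xed, 0x41, 0xfc]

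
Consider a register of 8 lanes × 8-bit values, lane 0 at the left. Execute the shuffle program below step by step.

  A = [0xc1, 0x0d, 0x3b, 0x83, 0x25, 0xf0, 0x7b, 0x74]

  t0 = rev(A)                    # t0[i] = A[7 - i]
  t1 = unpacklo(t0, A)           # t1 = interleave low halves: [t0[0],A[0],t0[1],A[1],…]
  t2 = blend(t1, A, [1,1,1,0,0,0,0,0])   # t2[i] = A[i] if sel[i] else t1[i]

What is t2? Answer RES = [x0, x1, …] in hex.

RES = [ 0xc1  0x0d  0x3b  0x0d  0xf0  0x3b  0x25  0x83 ]

→ t0 |74|7b|f0|25|83|3b|0d|c1|
→ t1 |74|c1|7b|0d|f0|3b|25|83|
→ t2 |c1|0d|3b|0d|f0|3b|25|83|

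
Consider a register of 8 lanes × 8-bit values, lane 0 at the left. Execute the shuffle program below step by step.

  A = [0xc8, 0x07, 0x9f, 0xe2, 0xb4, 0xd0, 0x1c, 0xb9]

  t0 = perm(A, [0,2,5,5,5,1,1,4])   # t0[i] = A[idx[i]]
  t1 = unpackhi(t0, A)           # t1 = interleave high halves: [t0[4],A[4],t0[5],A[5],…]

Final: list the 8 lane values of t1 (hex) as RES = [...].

→ t0 |c8|9f|d0|d0|d0|07|07|b4|
→ t1 |d0|b4|07|d0|07|1c|b4|b9|

RES = [0xd0, 0xb4, 0x07, 0xd0, 0x07, 0x1c, 0xb4, 0xb9]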